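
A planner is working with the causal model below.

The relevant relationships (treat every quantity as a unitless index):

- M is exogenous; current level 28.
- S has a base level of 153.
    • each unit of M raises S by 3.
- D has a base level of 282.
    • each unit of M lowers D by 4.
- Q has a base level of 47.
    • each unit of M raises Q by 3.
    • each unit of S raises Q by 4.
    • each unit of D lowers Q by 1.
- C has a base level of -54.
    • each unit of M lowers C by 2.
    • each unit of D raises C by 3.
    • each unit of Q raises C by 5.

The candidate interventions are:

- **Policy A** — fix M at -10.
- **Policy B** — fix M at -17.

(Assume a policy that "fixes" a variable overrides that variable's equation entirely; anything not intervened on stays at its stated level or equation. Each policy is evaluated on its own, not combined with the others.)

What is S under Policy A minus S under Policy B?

Policy A (M := -10):
  M = -10
  S = 153 + 3·(-10) = 123
Policy B (M := -17):
  M = -17
  S = 153 + 3·(-17) = 102
S: 123 − 102 = 21

21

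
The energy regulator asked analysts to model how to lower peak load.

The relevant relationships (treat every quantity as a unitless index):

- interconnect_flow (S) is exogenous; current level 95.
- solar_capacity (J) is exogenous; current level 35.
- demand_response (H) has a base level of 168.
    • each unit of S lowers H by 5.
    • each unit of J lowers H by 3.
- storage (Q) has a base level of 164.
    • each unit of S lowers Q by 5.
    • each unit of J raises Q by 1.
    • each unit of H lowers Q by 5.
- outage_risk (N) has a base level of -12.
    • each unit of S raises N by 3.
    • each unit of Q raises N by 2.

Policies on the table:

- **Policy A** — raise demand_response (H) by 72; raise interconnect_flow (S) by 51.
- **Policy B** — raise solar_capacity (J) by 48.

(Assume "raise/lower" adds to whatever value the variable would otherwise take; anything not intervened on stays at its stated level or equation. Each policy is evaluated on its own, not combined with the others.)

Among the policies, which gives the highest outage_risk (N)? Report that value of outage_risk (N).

5377

Policy A (H + 72, S + 51):
  S = 95 + 51 = 146
  J = 35
  H = 168 − 5·146 − 3·35 (+72 from intervention) = -595
  Q = 164 − 5·146 + 35 − 5·(-595) = 2444
  N = -12 + 3·146 + 2·2444 = 5314
Policy B (J + 48):
  S = 95
  J = 35 + 48 = 83
  H = 168 − 5·95 − 3·83 = -556
  Q = 164 − 5·95 + 83 − 5·(-556) = 2552
  N = -12 + 3·95 + 2·2552 = 5377
Comparing — Policy A: N=5314, Policy B: N=5377. Highest is 5377 (Policy B).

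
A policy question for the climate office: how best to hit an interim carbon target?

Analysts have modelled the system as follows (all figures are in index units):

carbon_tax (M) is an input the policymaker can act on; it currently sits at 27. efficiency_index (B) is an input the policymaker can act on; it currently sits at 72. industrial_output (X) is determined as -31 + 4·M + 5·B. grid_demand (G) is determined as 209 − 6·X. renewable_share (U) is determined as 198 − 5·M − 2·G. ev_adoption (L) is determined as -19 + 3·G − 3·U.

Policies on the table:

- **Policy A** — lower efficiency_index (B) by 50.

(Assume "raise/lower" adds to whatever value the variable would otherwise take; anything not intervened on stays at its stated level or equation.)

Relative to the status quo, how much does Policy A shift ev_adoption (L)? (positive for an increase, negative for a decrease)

Baseline:
  M = 27
  B = 72
  X = -31 + 4·27 + 5·72 = 437
  G = 209 − 6·437 = -2413
  U = 198 − 5·27 − 2·(-2413) = 4889
  L = -19 + 3·(-2413) − 3·4889 = -21925
Policy A (B − 50):
  M = 27
  B = 72 − 50 = 22
  X = -31 + 4·27 + 5·22 = 187
  G = 209 − 6·187 = -913
  U = 198 − 5·27 − 2·(-913) = 1889
  L = -19 + 3·(-913) − 3·1889 = -8425
Change in L: -8425 − (-21925) = 13500

13500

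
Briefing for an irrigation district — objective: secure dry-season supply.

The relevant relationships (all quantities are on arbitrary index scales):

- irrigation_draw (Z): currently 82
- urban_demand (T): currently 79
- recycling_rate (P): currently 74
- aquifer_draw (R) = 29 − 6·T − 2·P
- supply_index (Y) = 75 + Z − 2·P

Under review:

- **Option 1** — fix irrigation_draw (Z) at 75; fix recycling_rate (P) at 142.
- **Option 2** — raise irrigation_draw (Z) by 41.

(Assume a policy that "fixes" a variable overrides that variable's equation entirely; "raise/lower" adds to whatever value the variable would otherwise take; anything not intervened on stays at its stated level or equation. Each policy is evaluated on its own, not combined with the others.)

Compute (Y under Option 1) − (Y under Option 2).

Option 1 (Z := 75, P := 142):
  Z = 75
  P = 142
  Y = 75 + 75 − 2·142 = -134
Option 2 (Z + 41):
  Z = 82 + 41 = 123
  P = 74
  Y = 75 + 123 − 2·74 = 50
Y: -134 − 50 = -184

-184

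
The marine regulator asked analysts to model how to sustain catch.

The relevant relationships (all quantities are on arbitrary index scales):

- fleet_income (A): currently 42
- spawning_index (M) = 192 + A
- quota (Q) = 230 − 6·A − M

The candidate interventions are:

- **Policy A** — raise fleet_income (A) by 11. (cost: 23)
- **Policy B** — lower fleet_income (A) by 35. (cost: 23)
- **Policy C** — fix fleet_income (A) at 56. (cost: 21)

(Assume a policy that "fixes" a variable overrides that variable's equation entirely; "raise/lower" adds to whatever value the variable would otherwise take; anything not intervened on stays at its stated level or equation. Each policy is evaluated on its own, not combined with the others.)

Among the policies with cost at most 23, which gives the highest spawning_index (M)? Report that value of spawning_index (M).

Policy A (A + 11):
  A = 42 + 11 = 53
  M = 192 + 53 = 245
Policy B (A − 35):
  A = 42 − 35 = 7
  M = 192 + 7 = 199
Policy C (A := 56):
  A = 56
  M = 192 + 56 = 248
Comparing — Policy A: M=245, Policy B: M=199, Policy C: M=248. Highest is 248 (Policy C).

248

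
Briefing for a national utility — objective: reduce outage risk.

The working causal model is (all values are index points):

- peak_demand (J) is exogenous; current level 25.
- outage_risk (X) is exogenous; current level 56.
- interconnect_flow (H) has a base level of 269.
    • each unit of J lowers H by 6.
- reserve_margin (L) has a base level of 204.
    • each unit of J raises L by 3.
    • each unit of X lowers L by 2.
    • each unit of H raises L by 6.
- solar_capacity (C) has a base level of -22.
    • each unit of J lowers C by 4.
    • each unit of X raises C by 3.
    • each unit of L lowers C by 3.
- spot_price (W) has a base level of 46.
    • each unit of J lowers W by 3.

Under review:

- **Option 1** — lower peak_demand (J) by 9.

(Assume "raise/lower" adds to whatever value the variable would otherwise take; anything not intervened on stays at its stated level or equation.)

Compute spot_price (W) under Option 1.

-2

Option 1 (J − 9):
  J = 25 − 9 = 16
  W = 46 − 3·16 = -2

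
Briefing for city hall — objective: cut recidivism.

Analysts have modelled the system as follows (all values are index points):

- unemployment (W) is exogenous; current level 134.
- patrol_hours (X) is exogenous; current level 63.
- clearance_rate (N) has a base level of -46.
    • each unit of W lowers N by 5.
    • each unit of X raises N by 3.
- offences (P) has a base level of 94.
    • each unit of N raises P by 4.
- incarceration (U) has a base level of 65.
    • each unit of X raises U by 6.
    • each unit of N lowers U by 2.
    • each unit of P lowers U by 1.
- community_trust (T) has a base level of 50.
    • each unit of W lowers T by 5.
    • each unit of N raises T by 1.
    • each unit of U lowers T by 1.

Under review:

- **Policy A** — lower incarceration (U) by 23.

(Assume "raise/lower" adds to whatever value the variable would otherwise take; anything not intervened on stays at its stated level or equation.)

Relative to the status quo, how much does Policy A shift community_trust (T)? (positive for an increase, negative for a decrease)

23

Baseline:
  W = 134
  X = 63
  N = -46 − 5·134 + 3·63 = -527
  P = 94 + 4·(-527) = -2014
  U = 65 + 6·63 − 2·(-527) − (-2014) = 3511
  T = 50 − 5·134 + (-527) − 3511 = -4658
Policy A (U − 23):
  W = 134
  X = 63
  N = -46 − 5·134 + 3·63 = -527
  P = 94 + 4·(-527) = -2014
  U = 65 + 6·63 − 2·(-527) − (-2014) (−23 from intervention) = 3488
  T = 50 − 5·134 + (-527) − 3488 = -4635
Change in T: -4635 − (-4658) = 23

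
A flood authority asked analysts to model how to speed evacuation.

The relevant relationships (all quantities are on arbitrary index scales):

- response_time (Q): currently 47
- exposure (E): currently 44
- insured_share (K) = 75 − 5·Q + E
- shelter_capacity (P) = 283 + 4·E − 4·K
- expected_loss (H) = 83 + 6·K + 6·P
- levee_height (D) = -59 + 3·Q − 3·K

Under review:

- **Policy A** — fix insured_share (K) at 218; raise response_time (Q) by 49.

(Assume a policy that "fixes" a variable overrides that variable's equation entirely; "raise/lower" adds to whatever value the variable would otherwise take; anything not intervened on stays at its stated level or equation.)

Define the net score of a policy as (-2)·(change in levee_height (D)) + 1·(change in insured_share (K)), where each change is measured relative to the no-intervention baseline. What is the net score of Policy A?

2044

Baseline:
  Q = 47
  E = 44
  K = 75 − 5·47 + 44 = -116
  D = -59 + 3·47 − 3·(-116) = 430
Policy A (K := 218, Q + 49):
  Q = 47 + 49 = 96
  E = 44
  K = 218
  D = -59 + 3·96 − 3·218 = -425
ΔD = -425 − 430 = -855; ΔK = 218 − (-116) = 334
Score = (-2)·(-855) + 1·334 = 2044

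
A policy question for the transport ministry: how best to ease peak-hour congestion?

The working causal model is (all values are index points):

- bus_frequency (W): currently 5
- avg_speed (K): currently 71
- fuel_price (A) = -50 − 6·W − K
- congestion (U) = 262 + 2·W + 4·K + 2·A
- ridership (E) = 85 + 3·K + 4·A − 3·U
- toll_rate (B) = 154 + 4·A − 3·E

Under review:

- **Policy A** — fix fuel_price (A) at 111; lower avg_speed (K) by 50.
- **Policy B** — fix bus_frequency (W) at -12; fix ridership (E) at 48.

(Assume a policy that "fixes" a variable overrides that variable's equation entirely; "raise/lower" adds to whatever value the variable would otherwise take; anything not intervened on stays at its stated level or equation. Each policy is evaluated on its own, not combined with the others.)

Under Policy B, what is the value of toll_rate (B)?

-186

Policy B (W := -12, E := 48):
  W = -12
  K = 71
  A = -50 − 6·(-12) − 71 = -49
  U = 262 + 2·(-12) + 4·71 + 2·(-49) = 424
  E = 48
  B = 154 + 4·(-49) − 3·48 = -186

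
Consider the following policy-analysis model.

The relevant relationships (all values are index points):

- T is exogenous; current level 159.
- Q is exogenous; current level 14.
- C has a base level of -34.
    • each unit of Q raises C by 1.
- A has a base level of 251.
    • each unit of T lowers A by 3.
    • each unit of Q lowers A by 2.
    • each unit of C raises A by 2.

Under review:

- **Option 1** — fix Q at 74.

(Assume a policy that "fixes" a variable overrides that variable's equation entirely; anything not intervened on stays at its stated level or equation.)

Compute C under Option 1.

Option 1 (Q := 74):
  Q = 74
  C = -34 + 74 = 40

40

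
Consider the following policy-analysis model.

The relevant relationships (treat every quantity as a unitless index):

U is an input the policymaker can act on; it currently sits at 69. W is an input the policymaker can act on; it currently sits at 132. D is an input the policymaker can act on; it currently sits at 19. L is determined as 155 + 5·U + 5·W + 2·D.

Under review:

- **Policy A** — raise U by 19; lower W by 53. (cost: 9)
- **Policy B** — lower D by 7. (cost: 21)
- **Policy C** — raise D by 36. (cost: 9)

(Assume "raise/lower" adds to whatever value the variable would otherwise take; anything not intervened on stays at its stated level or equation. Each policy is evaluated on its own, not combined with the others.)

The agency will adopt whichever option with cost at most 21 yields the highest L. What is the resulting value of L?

1270

Policy A (U + 19, W − 53):
  U = 69 + 19 = 88
  W = 132 − 53 = 79
  D = 19
  L = 155 + 5·88 + 5·79 + 2·19 = 1028
Policy B (D − 7):
  U = 69
  W = 132
  D = 19 − 7 = 12
  L = 155 + 5·69 + 5·132 + 2·12 = 1184
Policy C (D + 36):
  U = 69
  W = 132
  D = 19 + 36 = 55
  L = 155 + 5·69 + 5·132 + 2·55 = 1270
Comparing — Policy A: L=1028, Policy B: L=1184, Policy C: L=1270. Highest is 1270 (Policy C).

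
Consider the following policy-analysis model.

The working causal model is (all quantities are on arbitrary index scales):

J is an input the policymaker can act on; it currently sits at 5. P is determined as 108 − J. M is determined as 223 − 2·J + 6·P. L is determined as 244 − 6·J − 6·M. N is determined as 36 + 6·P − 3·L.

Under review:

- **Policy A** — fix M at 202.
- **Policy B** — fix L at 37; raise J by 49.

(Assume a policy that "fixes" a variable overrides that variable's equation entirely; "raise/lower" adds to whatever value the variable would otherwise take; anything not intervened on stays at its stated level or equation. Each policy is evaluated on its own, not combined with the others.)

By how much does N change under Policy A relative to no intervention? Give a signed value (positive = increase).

Baseline:
  J = 5
  P = 108 − 5 = 103
  M = 223 − 2·5 + 6·103 = 831
  L = 244 − 6·5 − 6·831 = -4772
  N = 36 + 6·103 − 3·(-4772) = 14970
Policy A (M := 202):
  J = 5
  P = 108 − 5 = 103
  M = 202
  L = 244 − 6·5 − 6·202 = -998
  N = 36 + 6·103 − 3·(-998) = 3648
Change in N: 3648 − 14970 = -11322

-11322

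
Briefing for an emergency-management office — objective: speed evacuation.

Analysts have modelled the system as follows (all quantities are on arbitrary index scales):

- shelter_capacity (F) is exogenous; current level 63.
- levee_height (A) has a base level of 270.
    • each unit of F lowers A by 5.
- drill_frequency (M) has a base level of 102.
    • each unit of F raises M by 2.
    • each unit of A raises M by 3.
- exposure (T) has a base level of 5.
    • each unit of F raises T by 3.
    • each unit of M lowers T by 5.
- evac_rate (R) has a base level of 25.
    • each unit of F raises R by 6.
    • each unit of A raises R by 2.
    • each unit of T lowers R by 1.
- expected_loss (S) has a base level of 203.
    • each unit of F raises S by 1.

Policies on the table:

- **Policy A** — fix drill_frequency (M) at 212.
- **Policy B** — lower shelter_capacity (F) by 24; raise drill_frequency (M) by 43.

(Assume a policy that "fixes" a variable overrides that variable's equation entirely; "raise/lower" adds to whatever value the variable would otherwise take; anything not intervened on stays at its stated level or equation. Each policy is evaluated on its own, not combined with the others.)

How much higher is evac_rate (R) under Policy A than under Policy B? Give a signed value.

-1348

Policy A (M := 212):
  F = 63
  A = 270 − 5·63 = -45
  M = 212
  T = 5 + 3·63 − 5·212 = -866
  R = 25 + 6·63 + 2·(-45) − (-866) = 1179
Policy B (F − 24, M + 43):
  F = 63 − 24 = 39
  A = 270 − 5·39 = 75
  M = 102 + 2·39 + 3·75 (+43 from intervention) = 448
  T = 5 + 3·39 − 5·448 = -2118
  R = 25 + 6·39 + 2·75 − (-2118) = 2527
R: 1179 − 2527 = -1348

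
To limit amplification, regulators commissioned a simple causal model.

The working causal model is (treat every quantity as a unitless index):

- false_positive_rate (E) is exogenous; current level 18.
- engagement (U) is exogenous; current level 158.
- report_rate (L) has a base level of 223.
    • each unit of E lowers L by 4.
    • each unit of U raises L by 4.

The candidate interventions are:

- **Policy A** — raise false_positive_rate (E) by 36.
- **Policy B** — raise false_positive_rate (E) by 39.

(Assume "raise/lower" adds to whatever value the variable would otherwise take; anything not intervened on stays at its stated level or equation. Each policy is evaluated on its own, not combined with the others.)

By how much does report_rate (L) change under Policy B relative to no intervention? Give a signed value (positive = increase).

Baseline:
  E = 18
  U = 158
  L = 223 − 4·18 + 4·158 = 783
Policy B (E + 39):
  E = 18 + 39 = 57
  U = 158
  L = 223 − 4·57 + 4·158 = 627
Change in L: 627 − 783 = -156

-156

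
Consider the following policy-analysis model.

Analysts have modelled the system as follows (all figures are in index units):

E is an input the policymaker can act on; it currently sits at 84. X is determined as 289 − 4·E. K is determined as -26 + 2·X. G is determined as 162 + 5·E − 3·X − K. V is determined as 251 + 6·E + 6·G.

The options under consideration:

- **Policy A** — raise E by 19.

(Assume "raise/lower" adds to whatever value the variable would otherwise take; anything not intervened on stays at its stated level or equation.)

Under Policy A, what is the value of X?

Policy A (E + 19):
  E = 84 + 19 = 103
  X = 289 − 4·103 = -123

-123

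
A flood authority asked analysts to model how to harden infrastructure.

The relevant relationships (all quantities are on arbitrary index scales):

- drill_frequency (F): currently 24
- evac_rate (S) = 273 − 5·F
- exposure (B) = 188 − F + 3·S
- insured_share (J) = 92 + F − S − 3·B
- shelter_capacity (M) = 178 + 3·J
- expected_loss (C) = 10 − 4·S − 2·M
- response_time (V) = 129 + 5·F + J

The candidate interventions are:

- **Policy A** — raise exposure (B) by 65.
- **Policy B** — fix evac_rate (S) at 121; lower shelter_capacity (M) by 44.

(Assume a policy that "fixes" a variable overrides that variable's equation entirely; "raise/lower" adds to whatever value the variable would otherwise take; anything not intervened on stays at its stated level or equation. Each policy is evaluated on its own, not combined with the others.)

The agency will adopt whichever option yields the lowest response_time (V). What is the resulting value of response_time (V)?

-1852

Policy A (B + 65):
  F = 24
  S = 273 − 5·24 = 153
  B = 188 − 24 + 3·153 (+65 from intervention) = 688
  J = 92 + 24 − 153 − 3·688 = -2101
  V = 129 + 5·24 + (-2101) = -1852
Policy B (S := 121, M − 44):
  F = 24
  S = 121
  B = 188 − 24 + 3·121 = 527
  J = 92 + 24 − 121 − 3·527 = -1586
  V = 129 + 5·24 + (-1586) = -1337
Comparing — Policy A: V=-1852, Policy B: V=-1337. Lowest is -1852 (Policy A).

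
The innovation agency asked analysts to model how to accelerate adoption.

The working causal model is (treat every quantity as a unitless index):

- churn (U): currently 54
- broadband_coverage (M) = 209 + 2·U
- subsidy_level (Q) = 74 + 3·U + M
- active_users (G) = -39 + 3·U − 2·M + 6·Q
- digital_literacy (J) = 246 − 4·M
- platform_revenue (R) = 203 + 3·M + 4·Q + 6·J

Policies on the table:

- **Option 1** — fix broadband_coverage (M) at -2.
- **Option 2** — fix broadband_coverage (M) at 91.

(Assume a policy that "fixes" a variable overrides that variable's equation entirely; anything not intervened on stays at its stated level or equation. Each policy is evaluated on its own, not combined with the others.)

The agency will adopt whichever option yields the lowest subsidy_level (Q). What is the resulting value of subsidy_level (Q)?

Option 1 (M := -2):
  U = 54
  M = -2
  Q = 74 + 3·54 + (-2) = 234
Option 2 (M := 91):
  U = 54
  M = 91
  Q = 74 + 3·54 + 91 = 327
Comparing — Option 1: Q=234, Option 2: Q=327. Lowest is 234 (Option 1).

234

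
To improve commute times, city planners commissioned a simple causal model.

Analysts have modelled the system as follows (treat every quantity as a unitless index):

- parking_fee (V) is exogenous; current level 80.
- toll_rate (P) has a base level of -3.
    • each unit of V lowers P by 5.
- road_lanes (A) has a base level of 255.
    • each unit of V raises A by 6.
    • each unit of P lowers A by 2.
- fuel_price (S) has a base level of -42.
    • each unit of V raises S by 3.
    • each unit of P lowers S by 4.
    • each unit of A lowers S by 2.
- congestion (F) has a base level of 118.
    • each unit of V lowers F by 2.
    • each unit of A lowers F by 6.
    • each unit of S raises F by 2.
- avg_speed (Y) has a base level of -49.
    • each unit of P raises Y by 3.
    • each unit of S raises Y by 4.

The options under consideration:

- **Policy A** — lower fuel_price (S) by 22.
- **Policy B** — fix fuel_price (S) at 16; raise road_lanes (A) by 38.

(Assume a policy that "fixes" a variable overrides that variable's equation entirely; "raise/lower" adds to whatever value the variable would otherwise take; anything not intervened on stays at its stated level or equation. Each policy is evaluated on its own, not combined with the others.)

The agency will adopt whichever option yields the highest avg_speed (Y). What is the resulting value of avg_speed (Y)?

Policy A (S − 22):
  V = 80
  P = -3 − 5·80 = -403
  A = 255 + 6·80 − 2·(-403) = 1541
  S = -42 + 3·80 − 4·(-403) − 2·1541 (−22 from intervention) = -1294
  Y = -49 + 3·(-403) + 4·(-1294) = -6434
Policy B (S := 16, A + 38):
  V = 80
  P = -3 − 5·80 = -403
  A = 255 + 6·80 − 2·(-403) (+38 from intervention) = 1579
  S = 16
  Y = -49 + 3·(-403) + 4·16 = -1194
Comparing — Policy A: Y=-6434, Policy B: Y=-1194. Highest is -1194 (Policy B).

-1194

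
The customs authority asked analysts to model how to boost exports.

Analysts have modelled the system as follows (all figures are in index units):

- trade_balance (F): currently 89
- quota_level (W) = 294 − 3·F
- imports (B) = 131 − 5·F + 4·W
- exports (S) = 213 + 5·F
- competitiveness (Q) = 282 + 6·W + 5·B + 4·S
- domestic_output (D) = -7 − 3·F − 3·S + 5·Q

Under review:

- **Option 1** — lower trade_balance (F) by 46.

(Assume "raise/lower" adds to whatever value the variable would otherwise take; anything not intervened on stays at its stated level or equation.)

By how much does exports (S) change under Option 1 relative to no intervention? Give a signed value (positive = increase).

Baseline:
  F = 89
  S = 213 + 5·89 = 658
Option 1 (F − 46):
  F = 89 − 46 = 43
  S = 213 + 5·43 = 428
Change in S: 428 − 658 = -230

-230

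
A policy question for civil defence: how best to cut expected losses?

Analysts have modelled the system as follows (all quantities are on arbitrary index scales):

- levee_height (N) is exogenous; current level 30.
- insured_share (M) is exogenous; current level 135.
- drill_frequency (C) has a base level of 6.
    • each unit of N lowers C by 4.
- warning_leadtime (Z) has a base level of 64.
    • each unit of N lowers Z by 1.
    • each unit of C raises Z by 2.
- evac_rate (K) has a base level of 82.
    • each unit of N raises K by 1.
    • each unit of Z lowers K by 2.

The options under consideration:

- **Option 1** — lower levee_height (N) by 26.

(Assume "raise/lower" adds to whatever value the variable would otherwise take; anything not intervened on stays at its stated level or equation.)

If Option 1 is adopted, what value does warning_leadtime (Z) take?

Option 1 (N − 26):
  N = 30 − 26 = 4
  C = 6 − 4·4 = -10
  Z = 64 − 4 + 2·(-10) = 40

40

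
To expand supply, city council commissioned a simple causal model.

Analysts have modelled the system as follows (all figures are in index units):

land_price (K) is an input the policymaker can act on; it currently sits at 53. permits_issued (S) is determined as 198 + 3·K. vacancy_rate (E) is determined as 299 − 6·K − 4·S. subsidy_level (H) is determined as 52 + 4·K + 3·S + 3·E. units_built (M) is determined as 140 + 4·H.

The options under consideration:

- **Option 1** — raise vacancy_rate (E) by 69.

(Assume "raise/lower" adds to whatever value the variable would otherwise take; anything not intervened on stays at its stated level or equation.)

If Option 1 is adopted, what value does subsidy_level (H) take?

-2799

Option 1 (E + 69):
  K = 53
  S = 198 + 3·53 = 357
  E = 299 − 6·53 − 4·357 (+69 from intervention) = -1378
  H = 52 + 4·53 + 3·357 + 3·(-1378) = -2799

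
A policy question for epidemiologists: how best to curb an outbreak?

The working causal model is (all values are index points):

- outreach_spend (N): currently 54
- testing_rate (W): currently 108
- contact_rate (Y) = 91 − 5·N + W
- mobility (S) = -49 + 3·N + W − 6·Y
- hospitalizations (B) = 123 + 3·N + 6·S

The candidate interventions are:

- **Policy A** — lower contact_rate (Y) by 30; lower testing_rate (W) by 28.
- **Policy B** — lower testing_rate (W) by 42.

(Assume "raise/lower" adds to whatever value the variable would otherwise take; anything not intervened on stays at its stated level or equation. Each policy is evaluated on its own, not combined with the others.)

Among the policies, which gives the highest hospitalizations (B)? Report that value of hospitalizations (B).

Policy A (Y − 30, W − 28):
  N = 54
  W = 108 − 28 = 80
  Y = 91 − 5·54 + 80 (−30 from intervention) = -129
  S = -49 + 3·54 + 80 − 6·(-129) = 967
  B = 123 + 3·54 + 6·967 = 6087
Policy B (W − 42):
  N = 54
  W = 108 − 42 = 66
  Y = 91 − 5·54 + 66 = -113
  S = -49 + 3·54 + 66 − 6·(-113) = 857
  B = 123 + 3·54 + 6·857 = 5427
Comparing — Policy A: B=6087, Policy B: B=5427. Highest is 6087 (Policy A).

6087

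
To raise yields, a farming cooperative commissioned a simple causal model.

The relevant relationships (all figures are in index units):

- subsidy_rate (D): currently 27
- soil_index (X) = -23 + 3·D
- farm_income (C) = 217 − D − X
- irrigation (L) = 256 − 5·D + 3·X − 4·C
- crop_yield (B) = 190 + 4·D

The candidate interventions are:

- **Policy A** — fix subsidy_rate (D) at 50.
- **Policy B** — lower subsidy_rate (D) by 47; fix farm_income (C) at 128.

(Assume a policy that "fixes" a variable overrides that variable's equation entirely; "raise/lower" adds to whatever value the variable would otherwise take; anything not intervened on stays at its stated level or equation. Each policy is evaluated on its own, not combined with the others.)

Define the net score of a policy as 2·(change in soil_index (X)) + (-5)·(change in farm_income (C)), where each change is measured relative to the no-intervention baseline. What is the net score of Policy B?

Baseline:
  D = 27
  X = -23 + 3·27 = 58
  C = 217 − 27 − 58 = 132
Policy B (D − 47, C := 128):
  D = 27 − 47 = -20
  X = -23 + 3·(-20) = -83
  C = 128
ΔX = -83 − 58 = -141; ΔC = 128 − 132 = -4
Score = 2·(-141) + (-5)·(-4) = -262

-262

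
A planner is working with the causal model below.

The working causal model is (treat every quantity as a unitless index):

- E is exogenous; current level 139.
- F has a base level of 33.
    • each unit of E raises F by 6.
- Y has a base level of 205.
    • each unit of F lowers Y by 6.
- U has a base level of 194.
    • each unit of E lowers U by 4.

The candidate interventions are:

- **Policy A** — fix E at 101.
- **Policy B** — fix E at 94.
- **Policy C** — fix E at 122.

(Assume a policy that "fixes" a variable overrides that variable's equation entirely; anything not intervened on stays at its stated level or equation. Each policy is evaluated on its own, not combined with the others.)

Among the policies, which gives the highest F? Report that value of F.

Policy A (E := 101):
  E = 101
  F = 33 + 6·101 = 639
Policy B (E := 94):
  E = 94
  F = 33 + 6·94 = 597
Policy C (E := 122):
  E = 122
  F = 33 + 6·122 = 765
Comparing — Policy A: F=639, Policy B: F=597, Policy C: F=765. Highest is 765 (Policy C).

765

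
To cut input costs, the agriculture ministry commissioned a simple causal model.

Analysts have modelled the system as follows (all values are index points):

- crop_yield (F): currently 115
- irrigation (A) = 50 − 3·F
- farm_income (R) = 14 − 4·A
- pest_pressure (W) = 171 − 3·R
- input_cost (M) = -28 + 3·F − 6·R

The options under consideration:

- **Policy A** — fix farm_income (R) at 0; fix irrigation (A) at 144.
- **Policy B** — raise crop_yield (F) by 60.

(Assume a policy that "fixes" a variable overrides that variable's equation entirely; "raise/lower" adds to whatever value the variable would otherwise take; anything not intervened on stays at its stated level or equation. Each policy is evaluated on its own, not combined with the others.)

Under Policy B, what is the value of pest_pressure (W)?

Policy B (F + 60):
  F = 115 + 60 = 175
  A = 50 − 3·175 = -475
  R = 14 − 4·(-475) = 1914
  W = 171 − 3·1914 = -5571

-5571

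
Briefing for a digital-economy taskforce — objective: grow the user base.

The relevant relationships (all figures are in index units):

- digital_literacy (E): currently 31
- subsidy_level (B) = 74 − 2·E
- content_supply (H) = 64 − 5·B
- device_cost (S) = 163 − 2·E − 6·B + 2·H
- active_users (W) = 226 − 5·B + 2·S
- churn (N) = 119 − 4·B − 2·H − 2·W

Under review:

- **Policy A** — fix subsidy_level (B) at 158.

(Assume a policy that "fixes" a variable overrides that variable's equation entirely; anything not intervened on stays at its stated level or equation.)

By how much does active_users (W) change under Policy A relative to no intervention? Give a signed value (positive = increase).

-5402

Baseline:
  E = 31
  B = 74 − 2·31 = 12
  H = 64 − 5·12 = 4
  S = 163 − 2·31 − 6·12 + 2·4 = 37
  W = 226 − 5·12 + 2·37 = 240
Policy A (B := 158):
  E = 31
  B = 158
  H = 64 − 5·158 = -726
  S = 163 − 2·31 − 6·158 + 2·(-726) = -2299
  W = 226 − 5·158 + 2·(-2299) = -5162
Change in W: -5162 − 240 = -5402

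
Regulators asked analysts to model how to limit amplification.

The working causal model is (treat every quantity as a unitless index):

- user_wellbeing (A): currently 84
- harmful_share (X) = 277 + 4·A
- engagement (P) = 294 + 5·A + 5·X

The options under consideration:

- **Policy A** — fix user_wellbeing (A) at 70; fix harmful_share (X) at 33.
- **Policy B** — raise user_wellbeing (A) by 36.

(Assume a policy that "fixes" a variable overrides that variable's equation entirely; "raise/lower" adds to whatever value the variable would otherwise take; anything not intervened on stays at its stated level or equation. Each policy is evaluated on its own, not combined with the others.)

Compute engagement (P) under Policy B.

4679

Policy B (A + 36):
  A = 84 + 36 = 120
  X = 277 + 4·120 = 757
  P = 294 + 5·120 + 5·757 = 4679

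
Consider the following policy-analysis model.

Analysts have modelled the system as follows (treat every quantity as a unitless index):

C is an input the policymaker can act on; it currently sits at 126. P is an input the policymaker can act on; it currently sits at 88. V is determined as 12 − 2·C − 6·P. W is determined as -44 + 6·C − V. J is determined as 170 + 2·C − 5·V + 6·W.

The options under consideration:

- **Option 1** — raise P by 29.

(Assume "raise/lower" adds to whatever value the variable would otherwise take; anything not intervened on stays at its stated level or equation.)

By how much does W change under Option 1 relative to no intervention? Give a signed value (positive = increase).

174

Baseline:
  C = 126
  P = 88
  V = 12 − 2·126 − 6·88 = -768
  W = -44 + 6·126 − (-768) = 1480
Option 1 (P + 29):
  C = 126
  P = 88 + 29 = 117
  V = 12 − 2·126 − 6·117 = -942
  W = -44 + 6·126 − (-942) = 1654
Change in W: 1654 − 1480 = 174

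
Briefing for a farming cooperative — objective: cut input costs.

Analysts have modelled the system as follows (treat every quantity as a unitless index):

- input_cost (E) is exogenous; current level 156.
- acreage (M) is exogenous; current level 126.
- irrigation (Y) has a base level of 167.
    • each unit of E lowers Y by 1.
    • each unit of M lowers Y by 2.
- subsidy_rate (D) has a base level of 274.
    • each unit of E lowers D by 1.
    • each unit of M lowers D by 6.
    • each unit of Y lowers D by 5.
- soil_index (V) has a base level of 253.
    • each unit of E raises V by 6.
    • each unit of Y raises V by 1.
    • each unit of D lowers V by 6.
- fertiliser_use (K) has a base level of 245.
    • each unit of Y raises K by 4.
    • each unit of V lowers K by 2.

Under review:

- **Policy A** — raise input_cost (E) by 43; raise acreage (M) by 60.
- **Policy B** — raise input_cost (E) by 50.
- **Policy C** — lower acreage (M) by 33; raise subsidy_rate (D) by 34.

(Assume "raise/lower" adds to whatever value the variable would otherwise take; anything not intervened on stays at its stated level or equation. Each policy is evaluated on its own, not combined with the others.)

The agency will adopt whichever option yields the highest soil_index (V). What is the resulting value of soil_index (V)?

Policy A (E + 43, M + 60):
  E = 156 + 43 = 199
  M = 126 + 60 = 186
  Y = 167 − 199 − 2·186 = -404
  D = 274 − 199 − 6·186 − 5·(-404) = 979
  V = 253 + 6·199 + (-404) − 6·979 = -4831
Policy B (E + 50):
  E = 156 + 50 = 206
  M = 126
  Y = 167 − 206 − 2·126 = -291
  D = 274 − 206 − 6·126 − 5·(-291) = 767
  V = 253 + 6·206 + (-291) − 6·767 = -3404
Policy C (M − 33, D + 34):
  E = 156
  M = 126 − 33 = 93
  Y = 167 − 156 − 2·93 = -175
  D = 274 − 156 − 6·93 − 5·(-175) (+34 from intervention) = 469
  V = 253 + 6·156 + (-175) − 6·469 = -1800
Comparing — Policy A: V=-4831, Policy B: V=-3404, Policy C: V=-1800. Highest is -1800 (Policy C).

-1800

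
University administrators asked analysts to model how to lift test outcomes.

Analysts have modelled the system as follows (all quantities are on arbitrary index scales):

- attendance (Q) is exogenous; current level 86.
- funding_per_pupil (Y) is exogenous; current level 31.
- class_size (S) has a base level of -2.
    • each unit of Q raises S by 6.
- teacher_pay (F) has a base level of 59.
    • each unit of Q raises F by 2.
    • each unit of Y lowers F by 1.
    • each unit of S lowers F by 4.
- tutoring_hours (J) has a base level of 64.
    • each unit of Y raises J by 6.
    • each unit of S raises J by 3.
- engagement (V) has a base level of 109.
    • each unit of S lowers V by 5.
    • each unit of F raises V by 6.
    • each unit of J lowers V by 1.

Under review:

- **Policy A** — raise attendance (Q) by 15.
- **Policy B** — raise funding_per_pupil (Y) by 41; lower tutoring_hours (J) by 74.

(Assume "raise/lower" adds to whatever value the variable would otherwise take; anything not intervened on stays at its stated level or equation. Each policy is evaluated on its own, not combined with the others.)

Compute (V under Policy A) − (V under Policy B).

Policy A (Q + 15):
  Q = 86 + 15 = 101
  Y = 31
  S = -2 + 6·101 = 604
  F = 59 + 2·101 − 31 − 4·604 = -2186
  J = 64 + 6·31 + 3·604 = 2062
  V = 109 − 5·604 + 6·(-2186) − 2062 = -18089
Policy B (Y + 41, J − 74):
  Q = 86
  Y = 31 + 41 = 72
  S = -2 + 6·86 = 514
  F = 59 + 2·86 − 72 − 4·514 = -1897
  J = 64 + 6·72 + 3·514 (−74 from intervention) = 1964
  V = 109 − 5·514 + 6·(-1897) − 1964 = -15807
V: -18089 − (-15807) = -2282

-2282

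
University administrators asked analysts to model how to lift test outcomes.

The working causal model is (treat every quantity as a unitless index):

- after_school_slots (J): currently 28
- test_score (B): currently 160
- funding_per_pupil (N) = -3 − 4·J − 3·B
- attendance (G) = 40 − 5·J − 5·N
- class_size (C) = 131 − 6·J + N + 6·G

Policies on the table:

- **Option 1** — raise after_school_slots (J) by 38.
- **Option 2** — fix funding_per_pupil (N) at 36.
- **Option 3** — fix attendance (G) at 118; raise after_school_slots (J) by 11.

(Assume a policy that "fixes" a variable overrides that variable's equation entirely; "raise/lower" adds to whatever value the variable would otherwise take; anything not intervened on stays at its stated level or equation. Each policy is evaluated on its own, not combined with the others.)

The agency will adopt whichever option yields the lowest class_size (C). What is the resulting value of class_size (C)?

-1681

Option 1 (J + 38):
  J = 28 + 38 = 66
  B = 160
  N = -3 − 4·66 − 3·160 = -747
  G = 40 − 5·66 − 5·(-747) = 3445
  C = 131 − 6·66 + (-747) + 6·3445 = 19658
Option 2 (N := 36):
  J = 28
  B = 160
  N = 36
  G = 40 − 5·28 − 5·36 = -280
  C = 131 − 6·28 + 36 + 6·(-280) = -1681
Option 3 (G := 118, J + 11):
  J = 28 + 11 = 39
  B = 160
  N = -3 − 4·39 − 3·160 = -639
  G = 118
  C = 131 − 6·39 + (-639) + 6·118 = -34
Comparing — Option 1: C=19658, Option 2: C=-1681, Option 3: C=-34. Lowest is -1681 (Option 2).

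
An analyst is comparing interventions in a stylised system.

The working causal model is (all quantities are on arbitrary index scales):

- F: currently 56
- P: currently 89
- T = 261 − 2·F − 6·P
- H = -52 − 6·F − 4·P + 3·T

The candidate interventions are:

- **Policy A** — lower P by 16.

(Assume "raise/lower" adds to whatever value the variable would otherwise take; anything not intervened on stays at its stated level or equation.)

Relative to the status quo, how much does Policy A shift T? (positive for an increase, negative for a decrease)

Baseline:
  F = 56
  P = 89
  T = 261 − 2·56 − 6·89 = -385
Policy A (P − 16):
  F = 56
  P = 89 − 16 = 73
  T = 261 − 2·56 − 6·73 = -289
Change in T: -289 − (-385) = 96

96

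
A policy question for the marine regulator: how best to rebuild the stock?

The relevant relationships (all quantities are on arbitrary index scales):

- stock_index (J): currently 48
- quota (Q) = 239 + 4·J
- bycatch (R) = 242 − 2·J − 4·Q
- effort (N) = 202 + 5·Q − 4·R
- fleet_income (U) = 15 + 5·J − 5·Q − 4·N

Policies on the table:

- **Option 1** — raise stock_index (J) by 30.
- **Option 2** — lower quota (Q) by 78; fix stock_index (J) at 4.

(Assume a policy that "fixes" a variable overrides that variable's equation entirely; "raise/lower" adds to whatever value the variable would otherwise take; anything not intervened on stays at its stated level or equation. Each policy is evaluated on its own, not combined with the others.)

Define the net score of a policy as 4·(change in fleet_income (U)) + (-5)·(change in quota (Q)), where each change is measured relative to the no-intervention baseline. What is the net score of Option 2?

Baseline:
  J = 48
  Q = 239 + 4·48 = 431
  R = 242 − 2·48 − 4·431 = -1578
  N = 202 + 5·431 − 4·(-1578) = 8669
  U = 15 + 5·48 − 5·431 − 4·8669 = -36576
Option 2 (Q − 78, J := 4):
  J = 4
  Q = 239 + 4·4 (−78 from intervention) = 177
  R = 242 − 2·4 − 4·177 = -474
  N = 202 + 5·177 − 4·(-474) = 2983
  U = 15 + 5·4 − 5·177 − 4·2983 = -12782
ΔU = -12782 − (-36576) = 23794; ΔQ = 177 − 431 = -254
Score = 4·23794 + (-5)·(-254) = 96446

96446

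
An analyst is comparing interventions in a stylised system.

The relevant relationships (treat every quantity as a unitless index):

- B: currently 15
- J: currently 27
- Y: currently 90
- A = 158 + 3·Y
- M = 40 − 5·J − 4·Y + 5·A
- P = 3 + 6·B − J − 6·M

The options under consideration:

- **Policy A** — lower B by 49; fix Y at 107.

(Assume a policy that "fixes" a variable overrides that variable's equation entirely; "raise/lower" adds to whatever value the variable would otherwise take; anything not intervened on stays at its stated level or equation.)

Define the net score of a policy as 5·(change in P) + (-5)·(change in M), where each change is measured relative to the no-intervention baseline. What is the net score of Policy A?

-8015

Baseline:
  B = 15
  J = 27
  Y = 90
  A = 158 + 3·90 = 428
  M = 40 − 5·27 − 4·90 + 5·428 = 1685
  P = 3 + 6·15 − 27 − 6·1685 = -10044
Policy A (B − 49, Y := 107):
  B = 15 − 49 = -34
  J = 27
  Y = 107
  A = 158 + 3·107 = 479
  M = 40 − 5·27 − 4·107 + 5·479 = 1872
  P = 3 + 6·(-34) − 27 − 6·1872 = -11460
ΔP = -11460 − (-10044) = -1416; ΔM = 1872 − 1685 = 187
Score = 5·(-1416) + (-5)·187 = -8015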